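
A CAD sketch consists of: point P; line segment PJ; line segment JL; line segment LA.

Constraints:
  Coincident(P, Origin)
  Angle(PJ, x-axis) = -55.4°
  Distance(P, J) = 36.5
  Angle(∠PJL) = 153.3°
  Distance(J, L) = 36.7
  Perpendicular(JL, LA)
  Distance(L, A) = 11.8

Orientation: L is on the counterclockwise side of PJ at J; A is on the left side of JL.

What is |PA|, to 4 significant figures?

69.46

P is at the origin; PJ runs at -55.4° with length 36.5, so J = 36.5·(cos -55.4°, sin -55.4°) = (20.73, -30.04). ∠PJL = 153.3°, so JL runs at -55.4° + (180° − 153.3°) = -28.70° from the x-axis; with |JL| = 36.7, L = J + 36.7·(cos -28.70°, sin -28.70°) = (52.92, -47.67). JL ⟂ LA; with |LA| = 11.8 on the left of JL, A = L + 11.8·(0.4802, 0.8771) = (58.58, -37.32). Then |PA| = |A − P| = 69.46.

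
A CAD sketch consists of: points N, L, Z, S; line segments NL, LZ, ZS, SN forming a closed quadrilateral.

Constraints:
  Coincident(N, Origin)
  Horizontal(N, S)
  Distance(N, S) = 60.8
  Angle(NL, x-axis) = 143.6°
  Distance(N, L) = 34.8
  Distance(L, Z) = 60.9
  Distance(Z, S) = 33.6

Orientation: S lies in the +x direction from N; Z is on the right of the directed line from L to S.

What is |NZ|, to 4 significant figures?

27.84

N is at the origin; N and S share the same y with |NS| = 60.8 and S in +x, so S = (60.8, 0). NL runs at 143.6° with |NL| = 34.8, so L = (-28.01, 20.65). Z is determined by |LZ| = 60.9 and |ZS| = 33.6 together: it lies at the intersection of circle(L, 60.9) and circle(S, 33.6). With |LS| = 91.18, the foot of the radical line on LS is 59.74 from L and the perpendicular offset is √(60.9² − 59.74²) = 11.85. Taking the right-of-LS solution: Z = (27.49, -4.416).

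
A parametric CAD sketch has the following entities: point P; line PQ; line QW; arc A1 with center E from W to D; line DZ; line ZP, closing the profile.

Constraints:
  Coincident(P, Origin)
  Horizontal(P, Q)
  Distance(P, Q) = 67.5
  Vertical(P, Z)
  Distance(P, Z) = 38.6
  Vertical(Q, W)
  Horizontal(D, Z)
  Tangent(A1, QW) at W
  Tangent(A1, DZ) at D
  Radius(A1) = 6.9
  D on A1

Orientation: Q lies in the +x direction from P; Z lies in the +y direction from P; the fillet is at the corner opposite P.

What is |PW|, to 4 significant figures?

74.57

P is at the origin; P and Q share the same y with |PQ| = 67.5 and Q on the +x side, so Q = (67.50, 0.000). P and Z share the same x with |PZ| = 38.6 and Z on the +y side, so Z = (0.000, 38.60). The virtual corner opposite P is at (67.50, 38.60). The tangent condition forces EW to be normal to QW and since A1 is tangent to DZ there, ED ⟂ DZ, with radius 6.9, so the center E sits 6.9 in from both sides at E = (60.60, 31.70). That places the tangent points at W = (67.50, 31.70) on QW and D = (60.60, 38.60) on DZ. Then |PW| = |W − P| = 74.57.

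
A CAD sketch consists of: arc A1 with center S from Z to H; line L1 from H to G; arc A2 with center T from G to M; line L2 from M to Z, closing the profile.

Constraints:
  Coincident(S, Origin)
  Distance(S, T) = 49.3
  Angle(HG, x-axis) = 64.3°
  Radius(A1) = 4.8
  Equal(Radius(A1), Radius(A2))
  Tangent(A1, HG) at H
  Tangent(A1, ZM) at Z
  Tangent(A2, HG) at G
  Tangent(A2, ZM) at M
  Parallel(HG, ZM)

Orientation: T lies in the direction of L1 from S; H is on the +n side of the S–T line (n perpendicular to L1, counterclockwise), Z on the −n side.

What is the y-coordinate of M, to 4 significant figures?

42.34

The slot axis is L1's direction at 64.3°, so u = (cos 64.3°, sin 64.3°) = (0.4337, 0.9011) and n = (−sin 64.3°, cos 64.3°) = (-0.9011, 0.4337). S is at the origin and T lies 49.3 along u from S, so T = 49.3·u = (21.38, 44.42). Tangency of A1 to both parallel lines with radius 4.8 puts H and Z at S ± 4.8·n: H = (-4.325, 2.082), Z = (4.325, -2.082). Equal radii place G and M the same way about T: G = T + 4.8·n = (17.05, 46.50), M = T − 4.8·n = (25.70, 42.34). So M.y = 42.34.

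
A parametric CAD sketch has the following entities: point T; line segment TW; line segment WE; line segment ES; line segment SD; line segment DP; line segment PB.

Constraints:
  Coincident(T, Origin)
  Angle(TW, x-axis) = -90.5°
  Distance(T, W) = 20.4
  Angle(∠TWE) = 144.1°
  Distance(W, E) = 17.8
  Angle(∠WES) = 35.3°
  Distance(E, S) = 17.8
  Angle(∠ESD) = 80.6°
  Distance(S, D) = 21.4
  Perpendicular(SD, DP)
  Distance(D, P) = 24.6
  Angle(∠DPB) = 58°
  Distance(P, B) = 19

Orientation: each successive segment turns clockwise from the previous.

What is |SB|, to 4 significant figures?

15.46

T is at the origin; TW runs at -90.5° with length 20.4, so W = (-0.1780, -20.40). ∠TWE = 144.1° gives WE at -126.4° from the x-axis; with |WE| = 17.8, E = (-10.74, -34.73). ∠WES = 35.3° gives ES at 88.90° from the x-axis; with |ES| = 17.8, S = (-10.40, -16.93). ∠ESD = 80.6° gives SD at -10.50° from the x-axis; with |SD| = 21.4, D = (10.64, -20.83). SD is perpendicular to DP, so DP runs at -100.5°; with |DP| = 24.6, P = (6.159, -45.02). ∠DPB = 58.0° gives PB at 137.5° from the x-axis; with |PB| = 19.0, B = (-7.849, -32.18). Then |SB| = |B − S| = 15.46.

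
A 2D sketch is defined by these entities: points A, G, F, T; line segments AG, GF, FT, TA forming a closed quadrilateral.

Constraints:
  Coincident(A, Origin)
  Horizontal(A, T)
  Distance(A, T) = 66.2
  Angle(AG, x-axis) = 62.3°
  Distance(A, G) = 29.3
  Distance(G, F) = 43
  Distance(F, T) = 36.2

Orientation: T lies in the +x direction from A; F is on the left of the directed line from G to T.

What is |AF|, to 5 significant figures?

65.623

Checks: |GF| = 43.00 ✓; |FT| = 36.20 ✓.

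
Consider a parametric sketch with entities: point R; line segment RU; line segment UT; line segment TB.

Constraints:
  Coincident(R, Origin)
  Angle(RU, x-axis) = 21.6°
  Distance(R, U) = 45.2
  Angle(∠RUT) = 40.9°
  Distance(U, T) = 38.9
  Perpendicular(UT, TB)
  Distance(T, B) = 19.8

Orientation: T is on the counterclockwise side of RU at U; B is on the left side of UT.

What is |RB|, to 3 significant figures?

10.9

R is at the origin; RU runs at 21.6° with length 45.2, so U = 45.2·(cos 21.6°, sin 21.6°) = (42.0, 16.6). ∠RUT = 40.9°, so UT runs at 21.6° + (180° − 40.9°) = 161° from the x-axis; with |UT| = 38.9, T = U + 38.9·(cos 161°, sin 161°) = (5.31, 29.5). UT ⟂ TB; with |TB| = 19.8 on the left of UT, B = T + 19.8·(-0.331, -0.944) = (-1.23, 10.8). Then |RB| = |B − R| = 10.9.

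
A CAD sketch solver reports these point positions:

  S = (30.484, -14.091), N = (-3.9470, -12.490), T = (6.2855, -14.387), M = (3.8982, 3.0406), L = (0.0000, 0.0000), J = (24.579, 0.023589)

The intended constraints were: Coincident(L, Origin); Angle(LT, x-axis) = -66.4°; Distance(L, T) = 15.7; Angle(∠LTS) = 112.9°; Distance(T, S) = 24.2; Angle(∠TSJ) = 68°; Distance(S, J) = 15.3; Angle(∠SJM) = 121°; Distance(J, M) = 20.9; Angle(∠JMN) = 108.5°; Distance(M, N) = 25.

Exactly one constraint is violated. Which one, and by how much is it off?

Distance(M, N) = 25 — off by 7.60.

L = (0.00, 0.00) ✓; LT at -66.40° ✓; |LT| = 15.70 ✓; ∠LTS = 112.9° ✓; |TS| = 24.20 ✓; ∠TSJ = 68.00° ✓; |SJ| = 15.30 ✓; ∠SJM = 121.0° ✓; |JM| = 20.90 ✓; ∠JMN = 108.5° ✓; |MN| = 17.40 ✗.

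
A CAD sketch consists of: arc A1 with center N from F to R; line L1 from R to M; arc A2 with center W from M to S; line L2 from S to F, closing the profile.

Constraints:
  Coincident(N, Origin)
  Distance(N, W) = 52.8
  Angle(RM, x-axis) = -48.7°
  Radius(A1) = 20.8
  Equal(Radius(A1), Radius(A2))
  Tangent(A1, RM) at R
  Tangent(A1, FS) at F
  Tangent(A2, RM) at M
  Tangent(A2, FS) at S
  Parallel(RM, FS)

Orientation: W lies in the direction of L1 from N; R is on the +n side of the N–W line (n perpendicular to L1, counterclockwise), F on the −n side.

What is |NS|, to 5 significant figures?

56.749

The slot axis is L1's direction at -48.7°, so u = (cos -48.7°, sin -48.7°) = (0.66000, -0.75126) and n = (−sin -48.7°, cos -48.7°) = (0.75126, 0.66000). N is at the origin and W lies 52.8 along u from N, so W = 52.8·u = (34.848, -39.667). Tangency of A1 to both parallel lines with radius 20.8 puts R and F at N ± 20.8·n: R = (15.626, 13.728), F = (-15.626, -13.728). Equal radii place M and S the same way about W: M = W + 20.8·n = (50.474, -25.939), S = W − 20.8·n = (19.222, -53.395). Then |NS| = |S − N| = 56.749.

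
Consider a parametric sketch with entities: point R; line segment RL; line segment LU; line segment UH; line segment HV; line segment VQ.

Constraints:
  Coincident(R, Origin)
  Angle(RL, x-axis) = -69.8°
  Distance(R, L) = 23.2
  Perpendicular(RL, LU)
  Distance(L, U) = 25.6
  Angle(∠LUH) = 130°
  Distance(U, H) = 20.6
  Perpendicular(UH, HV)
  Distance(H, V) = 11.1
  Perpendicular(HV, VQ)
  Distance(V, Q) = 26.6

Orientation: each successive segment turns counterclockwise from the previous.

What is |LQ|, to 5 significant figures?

13.481

R is at the origin; RL runs at -69.8° with length 23.2, so L = (8.0109, -21.773). RL ⟂ LU, so LU runs at 20.200°; with |LU| = 25.6, U = (32.036, -12.933). ∠LUH = 130.0° gives UH at 70.200° from the x-axis; with |UH| = 20.6, H = (39.014, 6.4487). UH is perpendicular to HV, so HV runs at 160.20°; with |HV| = 11.1, V = (28.571, 10.209). HV is perpendicular to VQ, so VQ runs at -109.80°; with |VQ| = 26.6, Q = (19.560, -14.819). Then |LQ| = |Q − L| = 13.481.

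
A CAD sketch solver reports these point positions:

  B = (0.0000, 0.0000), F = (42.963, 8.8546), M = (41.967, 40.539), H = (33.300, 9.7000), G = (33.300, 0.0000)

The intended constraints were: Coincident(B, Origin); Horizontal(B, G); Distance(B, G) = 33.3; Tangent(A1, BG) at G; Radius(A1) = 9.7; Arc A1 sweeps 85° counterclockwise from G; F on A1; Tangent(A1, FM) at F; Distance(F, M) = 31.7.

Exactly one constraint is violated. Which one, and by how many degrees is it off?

Tangent(A1, FM) at F — off by 6.80°.

B = (0.00, 0.00) ✓; B.y = 0.00, G.y = 0.00 ✓; |BG| = 33.30 ✓; ∠(HG, GB) = 90.00° ✓; |HG| = 9.700 ✓; bearing(H→F) − bearing(H→G) = 85.00° ✓; |HF| = 9.700 ✓; ∠(HF, FM) = 83.20° ✗; |FM| = 31.70 ✓.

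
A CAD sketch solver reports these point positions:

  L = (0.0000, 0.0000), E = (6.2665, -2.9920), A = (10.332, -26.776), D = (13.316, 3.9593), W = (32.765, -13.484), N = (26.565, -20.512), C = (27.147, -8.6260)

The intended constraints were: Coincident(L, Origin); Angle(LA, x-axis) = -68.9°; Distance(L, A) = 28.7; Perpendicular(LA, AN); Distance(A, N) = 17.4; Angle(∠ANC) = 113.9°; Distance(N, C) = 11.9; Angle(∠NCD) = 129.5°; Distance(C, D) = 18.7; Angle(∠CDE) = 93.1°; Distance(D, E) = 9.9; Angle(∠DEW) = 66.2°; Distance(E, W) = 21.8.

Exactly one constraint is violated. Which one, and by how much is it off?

Distance(E, W) = 21.8 — off by 6.70.

L = (0.00, 0.00) ✓; LA at -68.90° ✓; |LA| = 28.70 ✓; ∠(LA, AN) = 90.00° ✓; |AN| = 17.40 ✓; ∠ANC = 113.9° ✓; |NC| = 11.90 ✓; ∠NCD = 129.5° ✓; |CD| = 18.70 ✓; ∠CDE = 93.10° ✓; |DE| = 9.900 ✓; ∠DEW = 66.20° ✓; |EW| = 28.50 ✗.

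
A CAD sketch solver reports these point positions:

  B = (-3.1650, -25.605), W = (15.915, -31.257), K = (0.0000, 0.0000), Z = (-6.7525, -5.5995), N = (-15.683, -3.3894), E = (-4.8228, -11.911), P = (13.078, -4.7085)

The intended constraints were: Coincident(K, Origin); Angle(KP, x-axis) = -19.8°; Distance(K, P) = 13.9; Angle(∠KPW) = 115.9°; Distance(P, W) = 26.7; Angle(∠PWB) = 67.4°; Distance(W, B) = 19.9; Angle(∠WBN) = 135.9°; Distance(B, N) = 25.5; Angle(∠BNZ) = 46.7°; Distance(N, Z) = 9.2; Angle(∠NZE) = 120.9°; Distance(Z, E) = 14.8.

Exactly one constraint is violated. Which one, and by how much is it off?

Distance(Z, E) = 14.8 — off by 8.20.

K = (0.00, 0.00) ✓; KP at -19.80° ✓; |KP| = 13.90 ✓; ∠KPW = 115.9° ✓; |PW| = 26.70 ✓; ∠PWB = 67.40° ✓; |WB| = 19.90 ✓; ∠WBN = 135.9° ✓; |BN| = 25.50 ✓; ∠BNZ = 46.70° ✓; |NZ| = 9.200 ✓; ∠NZE = 120.9° ✓; |ZE| = 6.600 ✗.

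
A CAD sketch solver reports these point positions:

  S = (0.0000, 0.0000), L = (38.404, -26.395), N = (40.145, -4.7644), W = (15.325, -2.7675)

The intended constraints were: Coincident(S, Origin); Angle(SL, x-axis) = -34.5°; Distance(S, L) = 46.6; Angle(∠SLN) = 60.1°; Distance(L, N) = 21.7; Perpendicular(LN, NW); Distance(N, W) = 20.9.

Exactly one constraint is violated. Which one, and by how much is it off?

Distance(N, W) = 20.9 — off by 4.00.

S = (0.00, 0.00) ✓; SL at -34.50° ✓; |SL| = 46.60 ✓; ∠SLN = 60.10° ✓; |LN| = 21.70 ✓; ∠(LN, NW) = 90.00° ✓; |NW| = 24.90 ✗.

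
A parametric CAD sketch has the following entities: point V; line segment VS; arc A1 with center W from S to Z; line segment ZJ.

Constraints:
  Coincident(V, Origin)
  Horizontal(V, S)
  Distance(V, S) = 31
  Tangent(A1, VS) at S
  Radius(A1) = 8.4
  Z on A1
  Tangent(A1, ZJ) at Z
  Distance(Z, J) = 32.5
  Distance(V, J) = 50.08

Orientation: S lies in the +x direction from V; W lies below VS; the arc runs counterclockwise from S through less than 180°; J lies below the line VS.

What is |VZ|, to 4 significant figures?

24.67

V is at the origin; VS is horizontal with |VS| = 31.0 and S on the +x side, so S = (31.00, 0.000). Tangency of A1 to VS means the radius WS is perpendicular to VS, so W = S + (0, -8.4) = (31.00, -8.400). Since WZ ⟂ ZJ (tangency), |WJ| = √(8.4² + 32.5²) = 33.57 regardless of where Z sits on A1. So J lies on both circle(V, 50.08) and circle(W, 33.57); the below-VS intersection is J = (27.59, -41.79). Z is the foot of the tangent from J: Z = (22.70, -9.665).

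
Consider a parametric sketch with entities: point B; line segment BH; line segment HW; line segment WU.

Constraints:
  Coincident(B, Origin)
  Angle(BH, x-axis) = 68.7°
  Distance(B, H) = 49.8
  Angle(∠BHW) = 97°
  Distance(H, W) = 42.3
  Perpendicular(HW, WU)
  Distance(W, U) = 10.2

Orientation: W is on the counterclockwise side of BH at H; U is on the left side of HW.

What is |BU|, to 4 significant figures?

62.28

∠BHW = 97.0°, so HW runs at 68.7° + (180° − 97.0°) = 151.7° from the x-axis; with |HW| = 42.3, W = H + 42.3·(cos 151.7°, sin 151.7°) = (-19.15, 66.45). The perpendicularity gives WU at right angles to HW; with |WU| = 10.2 on the left of HW, U = W + 10.2·(-0.4741, -0.8805) = (-23.99, 57.47). Then |BU| = |U − B| = 62.28.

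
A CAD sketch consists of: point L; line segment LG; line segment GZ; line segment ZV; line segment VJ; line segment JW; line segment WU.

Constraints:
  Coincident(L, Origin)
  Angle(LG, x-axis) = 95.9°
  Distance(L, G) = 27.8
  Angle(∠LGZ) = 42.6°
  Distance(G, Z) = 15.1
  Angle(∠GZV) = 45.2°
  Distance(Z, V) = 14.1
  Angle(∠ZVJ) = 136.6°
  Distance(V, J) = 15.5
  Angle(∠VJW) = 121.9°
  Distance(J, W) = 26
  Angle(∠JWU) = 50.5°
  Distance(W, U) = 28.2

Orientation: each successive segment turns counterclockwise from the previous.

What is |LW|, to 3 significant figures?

54.2

L is at the origin; LG runs at 95.9° with length 27.8, so G = (-2.86, 27.7). ∠LGZ = 42.6° gives GZ at -127° from the x-axis; with |GZ| = 15.1, Z = (-11.9, 15.5). ∠GZV = 45.2° gives ZV at 8.10° from the x-axis; with |ZV| = 14.1, V = (2.08, 17.5). ∠ZVJ = 136.6° gives VJ at 51.5° from the x-axis; with |VJ| = 15.5, J = (11.7, 29.7). ∠VJW = 121.9° gives JW at 110° from the x-axis; with |JW| = 26.0, W = (3.00, 54.2). Then |LW| = |W − L| = 54.2.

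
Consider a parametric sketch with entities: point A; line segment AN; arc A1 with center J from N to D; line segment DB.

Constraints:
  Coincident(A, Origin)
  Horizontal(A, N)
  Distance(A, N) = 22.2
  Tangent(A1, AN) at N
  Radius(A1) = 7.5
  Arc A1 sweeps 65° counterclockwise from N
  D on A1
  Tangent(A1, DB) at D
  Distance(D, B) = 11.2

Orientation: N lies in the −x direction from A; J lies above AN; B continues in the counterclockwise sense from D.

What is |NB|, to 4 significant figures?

18.51

A is at the origin; AN is horizontal with |AN| = 22.2 and N on the −x side, so N = (-22.20, 0.000). Tangency of A1 to AN means the radius JN is perpendicular to AN, so J = N + (0, 7.5) = (-22.20, 7.500). On A1, N sits at bearing -90° from J; a 65° counterclockwise sweep puts D at bearing -25°, so D = J + 7.5·(cos -25°, sin -25°) = (-15.40, 4.330). Tangency of A1 to DB means the radius JD is perpendicular to DB, so DB runs along (−sin -25°, cos -25°); with |DB| = 11.2, B = (-10.67, 14.48). Then |NB| = |B − N| = 18.51.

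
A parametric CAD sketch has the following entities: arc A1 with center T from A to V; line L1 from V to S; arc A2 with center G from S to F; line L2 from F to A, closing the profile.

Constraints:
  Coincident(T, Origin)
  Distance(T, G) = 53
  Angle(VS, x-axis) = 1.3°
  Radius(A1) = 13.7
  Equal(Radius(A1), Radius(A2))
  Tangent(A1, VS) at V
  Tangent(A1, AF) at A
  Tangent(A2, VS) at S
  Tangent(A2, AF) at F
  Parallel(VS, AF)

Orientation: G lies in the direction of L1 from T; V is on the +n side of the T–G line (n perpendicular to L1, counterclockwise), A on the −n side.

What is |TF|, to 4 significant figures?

54.74

The slot axis is L1's direction at 1.3°, so u = (cos 1.3°, sin 1.3°) = (0.9997, 0.02269) and n = (−sin 1.3°, cos 1.3°) = (-0.02269, 0.9997). T is at the origin and G lies 53.0 along u from T, so G = 53.0·u = (52.99, 1.202). Tangency of A1 to both parallel lines with radius 13.7 puts V and A at T ± 13.7·n: V = (-0.3108, 13.70), A = (0.3108, -13.70). Equal radii place S and F the same way about G: S = G + 13.7·n = (52.68, 14.90), F = G − 13.7·n = (53.30, -12.49). Then |TF| = |F − T| = 54.74.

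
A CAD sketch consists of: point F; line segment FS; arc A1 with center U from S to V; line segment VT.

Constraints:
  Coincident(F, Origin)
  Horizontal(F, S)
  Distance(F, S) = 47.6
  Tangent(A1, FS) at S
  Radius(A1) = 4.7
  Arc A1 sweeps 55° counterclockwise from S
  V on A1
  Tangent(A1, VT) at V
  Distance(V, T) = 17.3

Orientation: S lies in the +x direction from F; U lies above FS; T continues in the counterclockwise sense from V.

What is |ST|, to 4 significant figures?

21.24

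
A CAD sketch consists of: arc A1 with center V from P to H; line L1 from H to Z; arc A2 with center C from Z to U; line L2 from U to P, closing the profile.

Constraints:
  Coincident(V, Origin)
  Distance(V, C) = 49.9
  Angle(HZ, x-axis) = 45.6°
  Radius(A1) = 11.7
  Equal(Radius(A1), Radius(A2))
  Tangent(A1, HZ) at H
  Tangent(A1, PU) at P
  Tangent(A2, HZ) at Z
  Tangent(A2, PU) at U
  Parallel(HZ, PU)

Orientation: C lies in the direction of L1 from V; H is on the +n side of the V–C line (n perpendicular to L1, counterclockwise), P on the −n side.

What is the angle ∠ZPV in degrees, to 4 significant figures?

64.88°

Tangency of A1 to both parallel lines with radius 11.7 puts H and P at V ± 11.7·n: H = (-8.359, 8.186), P = (8.359, -8.186). Equal radii place Z and U the same way about C: Z = C + 11.7·n = (26.55, 43.84), U = C − 11.7·n = (43.27, 27.47). Then cos ∠ZPV = PZ·PV / (|PZ||PV|), giving 64.88°.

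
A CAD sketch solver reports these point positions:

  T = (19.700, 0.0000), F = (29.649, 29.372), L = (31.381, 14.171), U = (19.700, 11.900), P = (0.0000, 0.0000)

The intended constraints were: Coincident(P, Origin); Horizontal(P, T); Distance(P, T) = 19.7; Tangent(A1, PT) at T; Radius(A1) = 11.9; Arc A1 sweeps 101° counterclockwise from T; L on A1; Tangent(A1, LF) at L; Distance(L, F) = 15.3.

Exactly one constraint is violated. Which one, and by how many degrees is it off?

Tangent(A1, LF) at L — off by 4.50°.

P = (0.00, 0.00) ✓; P.y = 0.00, T.y = 0.00 ✓; |PT| = 19.70 ✓; ∠(UT, TP) = 90.00° ✓; |UT| = 11.90 ✓; bearing(U→L) − bearing(U→T) = 101.0° ✓; |UL| = 11.90 ✓; ∠(UL, LF) = 94.50° ✗; |LF| = 15.30 ✓.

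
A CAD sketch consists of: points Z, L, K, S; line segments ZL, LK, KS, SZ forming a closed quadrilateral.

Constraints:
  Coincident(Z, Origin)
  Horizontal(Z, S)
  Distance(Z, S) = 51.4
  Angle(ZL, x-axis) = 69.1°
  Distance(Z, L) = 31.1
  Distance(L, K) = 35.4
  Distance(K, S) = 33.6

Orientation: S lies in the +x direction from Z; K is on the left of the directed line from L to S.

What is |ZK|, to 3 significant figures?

56.9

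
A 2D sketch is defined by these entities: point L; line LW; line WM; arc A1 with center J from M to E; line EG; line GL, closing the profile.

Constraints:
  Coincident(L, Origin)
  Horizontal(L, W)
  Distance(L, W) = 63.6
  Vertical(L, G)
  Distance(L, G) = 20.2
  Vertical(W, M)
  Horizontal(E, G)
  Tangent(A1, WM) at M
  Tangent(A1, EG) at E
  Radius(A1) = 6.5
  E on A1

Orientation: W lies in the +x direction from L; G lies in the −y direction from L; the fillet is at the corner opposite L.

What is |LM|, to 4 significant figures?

65.06

L is at the origin; L and W share the same y with |LW| = 63.6 and W on the +x side, so W = (63.60, 0.000). LG is vertical with |LG| = 20.2 and G on the −y side, so G = (0.000, -20.20). The virtual corner opposite L is at (63.60, -20.20). A1 meets WM tangentially, so JM is at right angles to WM and since A1 is tangent to EG there, JE ⟂ EG, with radius 6.5, so the center J sits 6.5 in from both sides at J = (57.10, -13.70). That places the tangent points at M = (63.60, -13.70) on WM and E = (57.10, -20.20) on EG. Then |LM| = |M − L| = 65.06.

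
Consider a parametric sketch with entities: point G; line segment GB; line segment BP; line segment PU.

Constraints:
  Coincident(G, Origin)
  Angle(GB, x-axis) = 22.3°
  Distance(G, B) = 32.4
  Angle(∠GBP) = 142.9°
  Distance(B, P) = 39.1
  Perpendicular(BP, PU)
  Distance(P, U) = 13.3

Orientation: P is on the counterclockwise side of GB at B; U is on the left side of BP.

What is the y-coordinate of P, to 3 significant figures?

45.9

G is at the origin; GB runs at 22.3° with length 32.4, so B = 32.4·(cos 22.3°, sin 22.3°) = (30.0, 12.3). ∠GBP = 142.9°, so BP runs at 22.3° + (180° − 142.9°) = 59.4° from the x-axis; with |BP| = 39.1, P = B + 39.1·(cos 59.4°, sin 59.4°) = (49.9, 45.9). So P.y = 45.9.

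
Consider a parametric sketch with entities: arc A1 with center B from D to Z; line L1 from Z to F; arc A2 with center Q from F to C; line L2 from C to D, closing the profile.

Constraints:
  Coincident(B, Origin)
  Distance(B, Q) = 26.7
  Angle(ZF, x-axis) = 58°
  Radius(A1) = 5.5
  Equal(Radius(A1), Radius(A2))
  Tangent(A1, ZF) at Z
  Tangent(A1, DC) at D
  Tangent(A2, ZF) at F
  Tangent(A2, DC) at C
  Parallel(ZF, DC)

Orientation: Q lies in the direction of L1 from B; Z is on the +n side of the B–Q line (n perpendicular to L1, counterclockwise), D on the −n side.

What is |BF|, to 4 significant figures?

27.26

The slot axis is L1's direction at 58.0°, so u = (cos 58.0°, sin 58.0°) = (0.5299, 0.8480) and n = (−sin 58.0°, cos 58.0°) = (-0.8480, 0.5299). B is at the origin and Q lies 26.7 along u from B, so Q = 26.7·u = (14.15, 22.64). Tangency of A1 to both parallel lines with radius 5.5 puts Z and D at B ± 5.5·n: Z = (-4.664, 2.915), D = (4.664, -2.915). Equal radii place F and C the same way about Q: F = Q + 5.5·n = (9.485, 25.56), C = Q − 5.5·n = (18.81, 19.73). Then |BF| = |F − B| = 27.26.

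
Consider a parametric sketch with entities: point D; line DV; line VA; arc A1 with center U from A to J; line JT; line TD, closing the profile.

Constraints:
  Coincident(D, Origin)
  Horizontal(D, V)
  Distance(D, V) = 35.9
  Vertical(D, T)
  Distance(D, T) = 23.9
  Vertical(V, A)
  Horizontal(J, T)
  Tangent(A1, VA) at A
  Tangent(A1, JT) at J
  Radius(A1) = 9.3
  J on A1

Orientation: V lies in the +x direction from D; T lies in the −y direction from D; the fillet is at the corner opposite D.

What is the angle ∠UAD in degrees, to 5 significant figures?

22.131°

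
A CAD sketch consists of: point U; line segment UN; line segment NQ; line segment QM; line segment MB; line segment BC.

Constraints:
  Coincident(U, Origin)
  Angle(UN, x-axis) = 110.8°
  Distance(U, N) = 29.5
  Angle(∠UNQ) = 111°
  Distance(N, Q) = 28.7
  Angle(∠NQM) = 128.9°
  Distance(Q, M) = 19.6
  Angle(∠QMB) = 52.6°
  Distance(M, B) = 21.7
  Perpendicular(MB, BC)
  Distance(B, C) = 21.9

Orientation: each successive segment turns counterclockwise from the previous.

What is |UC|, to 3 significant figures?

44.6

U is at the origin; UN runs at 110.8° with length 29.5, so N = (-10.5, 27.6). ∠UNQ = 111.0° gives NQ at 180° from the x-axis; with |NQ| = 28.7, Q = (-39.2, 27.7). ∠NQM = 128.9° gives QM at -129° from the x-axis; with |QM| = 19.6, M = (-51.5, 12.5). ∠QMB = 52.6° gives MB at -1.70° from the x-axis; with |MB| = 21.7, B = (-29.8, 11.8). The perpendicularity gives BC at right angles to MB, so BC runs at 88.3°; with |BC| = 21.9, C = (-29.2, 33.7). Then |UC| = |C − U| = 44.6.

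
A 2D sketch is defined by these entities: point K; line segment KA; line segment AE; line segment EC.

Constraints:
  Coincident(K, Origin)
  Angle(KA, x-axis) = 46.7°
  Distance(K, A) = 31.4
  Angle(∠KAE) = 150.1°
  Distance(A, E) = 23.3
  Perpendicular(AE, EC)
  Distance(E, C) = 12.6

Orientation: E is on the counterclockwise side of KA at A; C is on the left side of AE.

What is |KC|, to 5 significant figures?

50.613

∠KAE = 150.1°, so AE runs at 46.7° + (180° − 150.1°) = 76.600° from the x-axis; with |AE| = 23.3, E = A + 23.3·(cos 76.600°, sin 76.600°) = (26.934, 45.518). AE is perpendicular to EC; with |EC| = 12.6 on the left of AE, C = E + 12.6·(-0.97278, 0.23175) = (14.677, 48.438). Then |KC| = |C − K| = 50.613.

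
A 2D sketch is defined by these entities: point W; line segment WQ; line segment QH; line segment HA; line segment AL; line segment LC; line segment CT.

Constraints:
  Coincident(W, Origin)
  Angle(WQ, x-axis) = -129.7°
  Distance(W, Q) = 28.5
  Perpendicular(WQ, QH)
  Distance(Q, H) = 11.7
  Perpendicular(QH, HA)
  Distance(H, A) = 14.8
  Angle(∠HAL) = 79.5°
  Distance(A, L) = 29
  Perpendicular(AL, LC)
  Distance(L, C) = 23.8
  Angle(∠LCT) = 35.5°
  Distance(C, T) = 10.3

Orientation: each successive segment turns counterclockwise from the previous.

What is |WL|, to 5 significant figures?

25.360

W is at the origin; WQ runs at -129.7° with length 28.5, so Q = (-18.205, -21.928). The perpendicularity gives QH at right angles to WQ, so QH runs at -39.700°; with |QH| = 11.7, H = (-9.2029, -29.401). QH ⟂ HA, so HA runs at 50.300°; with |HA| = 14.8, A = (0.25086, -18.014). ∠HAL = 79.5° gives AL at 150.80° from the x-axis; with |AL| = 29.0, L = (-25.064, -3.8664). Then |WL| = |L − W| = 25.360.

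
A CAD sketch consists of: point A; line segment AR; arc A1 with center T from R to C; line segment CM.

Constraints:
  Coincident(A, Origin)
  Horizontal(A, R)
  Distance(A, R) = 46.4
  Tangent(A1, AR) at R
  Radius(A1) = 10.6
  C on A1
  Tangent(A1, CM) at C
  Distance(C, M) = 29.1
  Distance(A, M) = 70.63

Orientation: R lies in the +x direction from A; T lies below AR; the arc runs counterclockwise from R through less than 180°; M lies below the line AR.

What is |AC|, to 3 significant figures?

42.7

Checks: A = (0.00, 0.00) ✓; |TC| = 10.60 ✓; ∠(TC, CM) = 90.00° ✓; |CM| = 29.10 ✓; |AM| = 70.63 ✓.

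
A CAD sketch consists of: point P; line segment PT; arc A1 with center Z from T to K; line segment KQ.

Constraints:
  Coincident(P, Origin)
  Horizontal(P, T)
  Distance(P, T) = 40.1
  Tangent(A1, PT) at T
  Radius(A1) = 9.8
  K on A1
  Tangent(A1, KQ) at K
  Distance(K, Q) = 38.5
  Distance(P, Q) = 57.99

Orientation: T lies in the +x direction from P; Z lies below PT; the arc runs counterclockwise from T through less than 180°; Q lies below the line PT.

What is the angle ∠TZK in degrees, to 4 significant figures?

91.95°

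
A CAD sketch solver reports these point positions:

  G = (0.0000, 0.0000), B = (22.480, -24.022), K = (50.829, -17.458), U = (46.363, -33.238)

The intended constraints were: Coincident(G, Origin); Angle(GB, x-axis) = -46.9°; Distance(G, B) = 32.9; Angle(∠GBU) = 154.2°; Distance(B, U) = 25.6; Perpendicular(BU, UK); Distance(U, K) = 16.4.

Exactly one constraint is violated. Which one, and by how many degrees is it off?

Perpendicular(BU, UK) — off by 5.30°.

G = (0.00, 0.00) ✓; GB at -46.90° ✓; |GB| = 32.90 ✓; ∠GBU = 154.2° ✓; |BU| = 25.60 ✓; ∠(BU, UK) = 95.30° ✗; |UK| = 16.40 ✓.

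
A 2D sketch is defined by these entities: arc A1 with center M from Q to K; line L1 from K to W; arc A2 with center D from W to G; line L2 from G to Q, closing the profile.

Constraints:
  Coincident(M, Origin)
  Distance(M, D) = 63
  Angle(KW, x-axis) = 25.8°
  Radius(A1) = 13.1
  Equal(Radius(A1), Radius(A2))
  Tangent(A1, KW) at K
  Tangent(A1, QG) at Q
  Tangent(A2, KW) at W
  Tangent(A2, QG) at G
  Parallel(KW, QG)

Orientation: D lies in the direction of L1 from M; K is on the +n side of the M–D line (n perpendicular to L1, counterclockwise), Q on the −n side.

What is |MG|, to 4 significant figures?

64.35

The slot axis is L1's direction at 25.8°, so u = (cos 25.8°, sin 25.8°) = (0.9003, 0.4352) and n = (−sin 25.8°, cos 25.8°) = (-0.4352, 0.9003). M is at the origin and D lies 63.0 along u from M, so D = 63.0·u = (56.72, 27.42). Tangency of A1 to both parallel lines with radius 13.1 puts K and Q at M ± 13.1·n: K = (-5.702, 11.79), Q = (5.702, -11.79). Equal radii place W and G the same way about D: W = D + 13.1·n = (51.02, 39.21), G = D − 13.1·n = (62.42, 15.63). Then |MG| = |G − M| = 64.35.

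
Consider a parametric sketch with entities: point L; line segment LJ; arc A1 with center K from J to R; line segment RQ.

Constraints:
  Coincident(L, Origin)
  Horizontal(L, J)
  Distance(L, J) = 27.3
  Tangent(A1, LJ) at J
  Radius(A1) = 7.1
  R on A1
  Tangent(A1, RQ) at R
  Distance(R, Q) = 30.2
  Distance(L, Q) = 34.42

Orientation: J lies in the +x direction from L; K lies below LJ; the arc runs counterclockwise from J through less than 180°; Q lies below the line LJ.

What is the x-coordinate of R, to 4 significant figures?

20.65

Checks: |KJ| = 7.100 ✓; |KR| = 7.100 ✓; ∠(KR, RQ) = 90.00° ✓; |RQ| = 30.20 ✓; |LQ| = 34.42 ✓.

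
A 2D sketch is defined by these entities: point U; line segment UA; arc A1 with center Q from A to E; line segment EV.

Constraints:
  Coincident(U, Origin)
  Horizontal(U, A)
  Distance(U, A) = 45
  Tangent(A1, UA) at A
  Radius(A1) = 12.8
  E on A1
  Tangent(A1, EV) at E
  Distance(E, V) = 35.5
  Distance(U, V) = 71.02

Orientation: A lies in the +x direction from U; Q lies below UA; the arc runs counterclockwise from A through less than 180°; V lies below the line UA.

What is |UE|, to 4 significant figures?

38.57

Checks: |QE| = 12.80 ✓; ∠(QE, EV) = 90.00° ✓; |EV| = 35.50 ✓; |UV| = 71.02 ✓.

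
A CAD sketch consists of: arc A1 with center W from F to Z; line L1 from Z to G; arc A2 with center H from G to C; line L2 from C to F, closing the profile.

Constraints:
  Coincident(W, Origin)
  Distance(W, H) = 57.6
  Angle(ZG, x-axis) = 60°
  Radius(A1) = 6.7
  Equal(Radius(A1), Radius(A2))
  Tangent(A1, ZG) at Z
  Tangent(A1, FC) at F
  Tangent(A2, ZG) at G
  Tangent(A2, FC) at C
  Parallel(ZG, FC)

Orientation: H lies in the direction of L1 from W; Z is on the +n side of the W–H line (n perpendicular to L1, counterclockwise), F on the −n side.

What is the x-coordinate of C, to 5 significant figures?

34.602

The slot axis is L1's direction at 60.0°, so u = (cos 60.0°, sin 60.0°) = (0.50000, 0.86603) and n = (−sin 60.0°, cos 60.0°) = (-0.86603, 0.50000). W is at the origin and H lies 57.6 along u from W, so H = 57.6·u = (28.800, 49.883). Tangency of A1 to both parallel lines with radius 6.7 puts Z and F at W ± 6.7·n: Z = (-5.8024, 3.3500), F = (5.8024, -3.3500). Equal radii place G and C the same way about H: G = H + 6.7·n = (22.998, 53.233), C = H − 6.7·n = (34.602, 46.533). So C.x = 34.602.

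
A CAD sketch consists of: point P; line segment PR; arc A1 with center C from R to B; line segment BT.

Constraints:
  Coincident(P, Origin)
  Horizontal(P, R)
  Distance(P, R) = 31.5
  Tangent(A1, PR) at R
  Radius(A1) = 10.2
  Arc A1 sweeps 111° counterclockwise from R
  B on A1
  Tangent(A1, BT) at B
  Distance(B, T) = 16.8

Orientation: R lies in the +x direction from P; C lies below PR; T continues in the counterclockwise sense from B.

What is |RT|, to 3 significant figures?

29.7

P is at the origin; P and R share the same y with |PR| = 31.5 and R on the +x side, so R = (31.5, 0.00). Tangency of A1 to PR means the radius CR is perpendicular to PR, so C = R + (0, -10.2) = (31.5, -10.2). On A1, R sits at bearing 90° from C; a 111° counterclockwise sweep puts B at bearing 201°, so B = C + 10.2·(cos 201°, sin 201°) = (22.0, -13.9). The tangent condition forces CB to be normal to BT, so BT runs along (−sin 201°, cos 201°); with |BT| = 16.8, T = (28.0, -29.5). Then |RT| = |T − R| = 29.7.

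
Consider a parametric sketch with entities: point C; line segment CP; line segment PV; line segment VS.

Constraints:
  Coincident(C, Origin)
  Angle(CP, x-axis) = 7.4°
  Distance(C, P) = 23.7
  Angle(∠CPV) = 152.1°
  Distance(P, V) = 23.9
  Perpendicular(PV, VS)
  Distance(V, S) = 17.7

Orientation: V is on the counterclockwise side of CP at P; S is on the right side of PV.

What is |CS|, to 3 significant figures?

53.3

C is at the origin; CP runs at 7.4° with length 23.7, so P = 23.7·(cos 7.4°, sin 7.4°) = (23.5, 3.05). ∠CPV = 152.1°, so PV runs at 7.4° + (180° − 152.1°) = 35.3° from the x-axis; with |PV| = 23.9, V = P + 23.9·(cos 35.3°, sin 35.3°) = (43.0, 16.9). PV ⟂ VS; with |VS| = 17.7 on the right of PV, S = V + 17.7·(0.578, -0.816) = (53.2, 2.42). Then |CS| = |S − C| = 53.3.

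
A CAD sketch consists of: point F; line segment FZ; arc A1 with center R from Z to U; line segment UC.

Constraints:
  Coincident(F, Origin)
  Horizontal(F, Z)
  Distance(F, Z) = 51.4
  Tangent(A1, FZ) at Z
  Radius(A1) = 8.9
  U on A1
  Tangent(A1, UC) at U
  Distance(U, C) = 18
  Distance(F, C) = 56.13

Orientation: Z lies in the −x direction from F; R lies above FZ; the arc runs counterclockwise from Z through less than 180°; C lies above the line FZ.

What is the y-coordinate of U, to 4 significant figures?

11.53

F is at the origin; F and Z share the same y with |FZ| = 51.4 and Z on the −x side, so Z = (-51.40, 0.000). Since A1 is tangent to FZ there, RZ ⟂ FZ, so R = Z + (0, 8.9) = (-51.40, 8.900). Since RU ⟂ UC (tangency), |RC| = √(8.9² + 18.0²) = 20.08 regardless of where U sits on A1. So C lies on both circle(F, 56.13) and circle(R, 20.08); the above-FZ intersection is C = (-48.22, 28.73). U is the foot of the tangent from C: U = (-42.90, 11.53).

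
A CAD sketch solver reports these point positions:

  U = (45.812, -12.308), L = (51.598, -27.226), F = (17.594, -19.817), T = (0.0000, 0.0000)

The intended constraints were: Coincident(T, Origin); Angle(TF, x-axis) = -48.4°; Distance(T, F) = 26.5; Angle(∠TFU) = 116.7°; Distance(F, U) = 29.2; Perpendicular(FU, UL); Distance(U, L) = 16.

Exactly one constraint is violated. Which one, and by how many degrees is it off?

Perpendicular(FU, UL) — off by 6.30°.

T = (0.00, 0.00) ✓; TF at -48.40° ✓; |TF| = 26.50 ✓; ∠TFU = 116.7° ✓; |FU| = 29.20 ✓; ∠(FU, UL) = 83.70° ✗; |UL| = 16.00 ✓.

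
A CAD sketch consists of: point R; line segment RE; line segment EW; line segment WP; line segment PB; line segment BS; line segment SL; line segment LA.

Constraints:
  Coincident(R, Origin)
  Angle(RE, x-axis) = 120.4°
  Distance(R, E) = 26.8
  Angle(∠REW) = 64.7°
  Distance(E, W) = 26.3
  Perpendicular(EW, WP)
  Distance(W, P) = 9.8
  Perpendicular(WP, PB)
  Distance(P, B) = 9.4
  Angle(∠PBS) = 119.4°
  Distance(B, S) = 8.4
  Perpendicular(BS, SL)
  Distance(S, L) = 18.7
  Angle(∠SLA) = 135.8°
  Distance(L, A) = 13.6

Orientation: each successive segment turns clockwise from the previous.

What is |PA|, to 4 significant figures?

20.57

The perpendicularity gives SL at right angles to BS, so SL runs at 34.50°; with |SL| = 18.7, L = (14.80, 32.37). ∠SLA = 135.8° gives LA at -9.700° from the x-axis; with |LA| = 13.6, A = (28.20, 30.08). Then |PA| = |A − P| = 20.57.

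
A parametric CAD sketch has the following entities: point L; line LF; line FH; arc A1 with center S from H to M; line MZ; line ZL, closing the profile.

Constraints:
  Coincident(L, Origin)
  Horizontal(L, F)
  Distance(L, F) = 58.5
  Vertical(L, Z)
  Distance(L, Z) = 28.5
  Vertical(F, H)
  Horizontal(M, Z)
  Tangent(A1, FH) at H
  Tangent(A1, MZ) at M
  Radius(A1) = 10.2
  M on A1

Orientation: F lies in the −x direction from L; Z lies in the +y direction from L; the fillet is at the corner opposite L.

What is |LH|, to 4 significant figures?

61.30

L is at the origin; LF is horizontal with |LF| = 58.5 and F on the −x side, so F = (-58.50, 0.000). L and Z share the same x with |LZ| = 28.5 and Z on the +y side, so Z = (0.000, 28.50). The virtual corner opposite L is at (-58.50, 28.50). Tangency of A1 to FH means the radius SH is perpendicular to FH and since A1 is tangent to MZ there, SM ⟂ MZ, with radius 10.2, so the center S sits 10.2 in from both sides at S = (-48.30, 18.30). That places the tangent points at H = (-58.50, 18.30) on FH and M = (-48.30, 28.50) on MZ. Then |LH| = |H − L| = 61.30.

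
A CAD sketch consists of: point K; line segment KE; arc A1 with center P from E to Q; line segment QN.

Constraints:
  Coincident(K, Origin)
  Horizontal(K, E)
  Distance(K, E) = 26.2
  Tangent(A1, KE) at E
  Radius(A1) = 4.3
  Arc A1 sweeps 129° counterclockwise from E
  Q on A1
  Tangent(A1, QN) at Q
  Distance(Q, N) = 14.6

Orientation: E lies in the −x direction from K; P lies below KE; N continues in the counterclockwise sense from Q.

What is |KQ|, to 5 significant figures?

30.361

K is at the origin; K and E share the same y with |KE| = 26.2 and E on the −x side, so E = (-26.200, 0.0000). Tangency of A1 to KE means the radius PE is perpendicular to KE, so P = E + (0, -4.3) = (-26.200, -4.3000). On A1, E sits at bearing 90° from P; a 129° counterclockwise sweep puts Q at bearing 219°, so Q = P + 4.3·(cos 219°, sin 219°) = (-29.542, -7.0061). Then |KQ| = |Q − K| = 30.361.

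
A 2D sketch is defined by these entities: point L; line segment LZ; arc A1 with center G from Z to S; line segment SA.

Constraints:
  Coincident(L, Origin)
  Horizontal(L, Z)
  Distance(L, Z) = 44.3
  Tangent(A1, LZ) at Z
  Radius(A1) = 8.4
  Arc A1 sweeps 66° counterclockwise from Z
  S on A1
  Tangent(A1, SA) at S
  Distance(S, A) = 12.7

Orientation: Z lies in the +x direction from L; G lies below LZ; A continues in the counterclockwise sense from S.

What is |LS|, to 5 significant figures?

36.964

L is at the origin; L and Z share the same y with |LZ| = 44.3 and Z on the +x side, so Z = (44.300, 0.0000). The tangent condition forces GZ to be normal to LZ, so G = Z + (0, -8.4) = (44.300, -8.4000). On A1, Z sits at bearing 90° from G; a 66° counterclockwise sweep puts S at bearing 156°, so S = G + 8.4·(cos 156°, sin 156°) = (36.626, -4.9834). Then |LS| = |S − L| = 36.964.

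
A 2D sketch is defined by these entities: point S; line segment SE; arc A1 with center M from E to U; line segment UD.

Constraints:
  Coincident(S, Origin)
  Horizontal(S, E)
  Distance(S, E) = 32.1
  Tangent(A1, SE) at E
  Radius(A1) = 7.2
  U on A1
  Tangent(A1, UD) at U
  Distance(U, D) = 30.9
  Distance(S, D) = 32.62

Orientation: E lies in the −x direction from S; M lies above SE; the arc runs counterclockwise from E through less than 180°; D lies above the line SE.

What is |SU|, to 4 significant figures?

26.06

S is at the origin; SE is horizontal with |SE| = 32.1 and E on the −x side, so E = (-32.10, 0.000). Since A1 is tangent to SE there, ME ⟂ SE, so M = E + (0, 7.2) = (-32.10, 7.200). Since MU ⟂ UD (tangency), |MD| = √(7.2² + 30.9²) = 31.73 regardless of where U sits on A1. So D lies on both circle(S, 32.62) and circle(M, 31.73); the above-SE intersection is D = (-10.85, 30.76). U is the foot of the tangent from D: U = (-25.80, 3.717).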